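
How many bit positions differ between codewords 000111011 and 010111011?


Count differing positions: . ^ . . . . . . . = 1 differences

1


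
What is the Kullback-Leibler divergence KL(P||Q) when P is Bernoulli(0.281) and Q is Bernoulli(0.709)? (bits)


KL = p*log2(p/q) + (1-p)*log2((1-p)/(1-q)) = 0.281*log2(0.281/0.709) + 0.719*log2(0.719/0.291) = 0.5631

0.5631 bits


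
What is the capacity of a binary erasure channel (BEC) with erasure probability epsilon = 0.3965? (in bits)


C = 1 - epsilon = 1 - 0.3965 = 0.6035

0.6035 bits


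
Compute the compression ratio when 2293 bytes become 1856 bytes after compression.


Ratio = original / compressed = 2293 / 1856 = 1.2355

1.2355


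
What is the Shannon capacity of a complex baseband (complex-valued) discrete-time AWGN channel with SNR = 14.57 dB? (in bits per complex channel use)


SNR_linear = 10^(14.57/10) = 28.6418; C = log2(1 + SNR_linear) = log2(1 + 28.6418) = 4.8896

4.8896 bits/channel use


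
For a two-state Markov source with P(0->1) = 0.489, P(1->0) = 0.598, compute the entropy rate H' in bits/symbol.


Stationary distribution: pi_0 = p10/(p01+p10) = 0.5501, pi_1 = 0.4499. Entropy rate H' = pi_0*H(p01) + pi_1*H(p10) = 0.5501*0.9997 + 0.4499*0.9721 = 0.9873

0.9873 bits/symbol


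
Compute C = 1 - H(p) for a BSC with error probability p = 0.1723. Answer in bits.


H(p) = -p*log2(p) - (1-p)*log2(1-p) = -0.1723*log2(0.1723) - 0.8277*log2(0.8277) = 0.437126 + 0.225813 = 0.6629. C = 1 - H(p) = 1 - 0.6629 = 0.3371

0.3371 bits


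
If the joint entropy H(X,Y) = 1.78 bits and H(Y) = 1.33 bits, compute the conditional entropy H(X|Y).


H(X|Y) = H(X,Y) - H(Y) = 1.78 - 1.33 = 0.45

0.45 bits


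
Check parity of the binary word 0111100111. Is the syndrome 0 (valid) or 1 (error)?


Syndrome = XOR of all bits = 0 XOR 1 XOR 1 XOR 1 XOR 1 XOR 0 XOR 0 XOR 1 XOR 1 XOR 1 = 1

1


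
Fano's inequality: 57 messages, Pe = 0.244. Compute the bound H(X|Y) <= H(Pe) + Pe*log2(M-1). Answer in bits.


H(Pe) = -Pe*log2(Pe) - (1-Pe)*log2(1-Pe) = -0.244*log2(0.244) - 0.756*log2(0.756) = 0.496551 + 0.305078 = 0.8016. Pe*log2(M-1) = 0.244*log2(56) = 1.416995. Bound = H(Pe) + Pe*log2(M-1) = 0.496551 + 0.305078 + 1.416995 = 2.2186

2.2186 bits


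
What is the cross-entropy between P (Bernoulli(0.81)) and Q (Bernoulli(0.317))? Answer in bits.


H(P,Q) = -p*log2(q) - (1-p)*log2(1-q). -0.81*log2(0.317) = 1.342531; -0.19*log2(0.683) = 0.104508. H(P,Q) = 1.342531 + 0.104508 = 1.447

1.447 bits


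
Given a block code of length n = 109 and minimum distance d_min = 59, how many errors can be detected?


Detection capability = d_min - 1 = 59 - 1 = 58

58 errors


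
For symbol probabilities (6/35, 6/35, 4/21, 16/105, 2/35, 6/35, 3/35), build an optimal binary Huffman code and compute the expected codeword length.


Huffman construction (repeatedly merge the two least-probable nodes; each merge adds 1 bit to every symbol beneath it): 2/35 + 3/35 = 1/7; 1/7 + 16/105 = 31/105; 6/35 + 6/35 = 12/35; 6/35 + 4/21 = 38/105; 31/105 + 12/35 = 67/105; 38/105 + 67/105 = 1. Resulting codeword lengths (in the order the probabilities were given): (3, 3, 2, 3, 4, 2, 4). L_avg = sum(p_i * l_i) = 6/35*3 + 6/35*3 + 4/21*2 + 16/105*3 + 2/35*4 + 6/35*2 + 3/35*4 = 292/105 = 2.781

2.781 bits


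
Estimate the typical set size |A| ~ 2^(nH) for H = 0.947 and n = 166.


log2|A_typical| = nH = 166 * 0.947 = 157.202, so |A_typical| ~ 2^157.202 = 2.101e+47

2.101e+47


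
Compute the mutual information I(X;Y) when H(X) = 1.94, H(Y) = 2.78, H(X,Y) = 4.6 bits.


I(X;Y) = H(X) + H(Y) - H(X,Y) = 1.94 + 2.78 - 4.6 = 0.12

0.12 bits


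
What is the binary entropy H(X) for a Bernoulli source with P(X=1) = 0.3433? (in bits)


H = -p*log2(p) - (1-p)*log2(1-p). -0.3433*log2(0.3433) = 0.529526; -0.6567*log2(0.6567) = 0.398416. H = 0.529526 + 0.398416 = 0.9279

0.9279 bits


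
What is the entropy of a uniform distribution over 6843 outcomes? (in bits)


H = log2(n) = log2(6843) = 12.7404

12.7404 bits


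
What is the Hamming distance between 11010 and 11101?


Count differing positions: . . ^ ^ ^ = 3 differences

3


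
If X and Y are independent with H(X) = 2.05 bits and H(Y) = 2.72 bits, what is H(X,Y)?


For independent variables, H(X,Y) = H(X) + H(Y) = 2.05 + 2.72 = 4.77

4.77 bits


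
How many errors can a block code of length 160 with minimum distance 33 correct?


Correction capability = floor((d-1)/2) = floor((33-1)/2) = 16

16 errors


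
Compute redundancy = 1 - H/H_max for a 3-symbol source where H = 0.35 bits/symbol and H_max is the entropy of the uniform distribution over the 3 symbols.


H_max = log2(K) = log2(3) = 1.585 bits/symbol. Redundancy = 1 - H/H_max = 1 - 0.35/1.585 = 1 - 0.2208 = 0.7792

0.7792


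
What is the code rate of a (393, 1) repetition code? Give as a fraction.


Rate = k/n = 1/393

1/393


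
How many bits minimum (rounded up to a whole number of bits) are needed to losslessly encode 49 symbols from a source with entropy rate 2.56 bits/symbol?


Minimum bits >= n * H = 49 * 2.56 = 125.44, rounded up to a whole number of bits = 126

126 bits


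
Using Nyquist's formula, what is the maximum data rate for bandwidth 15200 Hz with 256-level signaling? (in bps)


Rate = 2 * B * log2(M) = 2 * 15200 * 8.0 = 243200.0

243200.0 bps


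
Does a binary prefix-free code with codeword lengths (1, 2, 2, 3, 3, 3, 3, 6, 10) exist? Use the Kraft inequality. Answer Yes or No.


Kraft sum = sum(2^(-l_i)) = 1.5166, need <= 1. Result: violated (a binary prefix-free code with these lengths cannot exist)

No


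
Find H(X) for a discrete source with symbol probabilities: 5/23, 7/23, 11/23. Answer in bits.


H = -sum(p_i * log2(p_i)). Terms: -(5/23)*log2(5/23) = 0.478616; -(7/23)*log2(7/23) = 0.522324; -(11/23)*log2(11/23) = 0.508932. H = 0.478616 + 0.522324 + 0.508932 = 1.5099

1.5099 bits


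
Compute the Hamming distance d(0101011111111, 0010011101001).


Count differing positions: . ^ ^ ^ . . . . ^ . ^ ^ . = 6 differences

6


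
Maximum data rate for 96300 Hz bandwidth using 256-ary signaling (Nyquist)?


Rate = 2 * B * log2(M) = 2 * 96300 * 8.0 = 1540800.0

1540800.0 bps


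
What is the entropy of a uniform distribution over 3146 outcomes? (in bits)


H = log2(n) = log2(3146) = 11.6193

11.6193 bits


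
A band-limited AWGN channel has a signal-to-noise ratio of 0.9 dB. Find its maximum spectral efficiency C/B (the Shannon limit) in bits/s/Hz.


SNR_linear = 10^(0.9/10) = 1.2303; C/B = log2(1 + SNR_linear) = log2(1 + 1.2303) = 1.1572

1.1572 bits/s/Hz


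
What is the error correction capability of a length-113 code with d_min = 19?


Correction capability = floor((d-1)/2) = floor((19-1)/2) = 9

9 errors


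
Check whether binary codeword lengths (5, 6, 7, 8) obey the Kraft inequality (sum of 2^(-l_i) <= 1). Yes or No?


Kraft sum = sum(2^(-l_i)) = 0.0586, need <= 1. Result: satisfied (a binary prefix-free code with these lengths exists)

Yes


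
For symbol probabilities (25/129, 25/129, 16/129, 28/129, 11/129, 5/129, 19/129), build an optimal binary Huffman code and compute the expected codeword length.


Huffman construction (repeatedly merge the two least-probable nodes; each merge adds 1 bit to every symbol beneath it): 5/129 + 11/129 = 16/129; 16/129 + 16/129 = 32/129; 19/129 + 25/129 = 44/129; 25/129 + 28/129 = 53/129; 32/129 + 44/129 = 76/129; 53/129 + 76/129 = 1. Resulting codeword lengths (in the order the probabilities were given): (3, 2, 3, 2, 4, 4, 3). L_avg = sum(p_i * l_i) = 25/129*3 + 25/129*2 + 16/129*3 + 28/129*2 + 11/129*4 + 5/129*4 + 19/129*3 = 350/129 = 2.7132

2.7132 bits


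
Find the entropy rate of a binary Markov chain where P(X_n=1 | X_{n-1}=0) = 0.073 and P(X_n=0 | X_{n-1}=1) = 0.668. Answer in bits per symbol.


Stationary distribution: pi_0 = p10/(p01+p10) = 0.9015, pi_1 = 0.0985. Entropy rate H' = pi_0*H(p01) + pi_1*H(p10) = 0.9015*0.377 + 0.0985*0.917 = 0.4302

0.4302 bits/symbol


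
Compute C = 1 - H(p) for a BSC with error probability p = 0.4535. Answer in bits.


H(p) = -p*log2(p) - (1-p)*log2(1-p) = -0.4535*log2(0.4535) - 0.5465*log2(0.5465) = 0.517364 + 0.476388 = 0.9938. C = 1 - H(p) = 1 - 0.9938 = 0.0062

0.0062 bits


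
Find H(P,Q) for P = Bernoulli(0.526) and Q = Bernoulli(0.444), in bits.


H(P,Q) = -p*log2(q) - (1-p)*log2(1-q). -0.526*log2(0.444) = 0.616140; -0.474*log2(0.556) = 0.401404. H(P,Q) = 0.616140 + 0.401404 = 1.0175

1.0175 bits


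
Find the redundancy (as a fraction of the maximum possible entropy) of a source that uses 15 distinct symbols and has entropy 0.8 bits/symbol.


H_max = log2(K) = log2(15) = 3.9069 bits/symbol. Redundancy = 1 - H/H_max = 1 - 0.8/3.9069 = 1 - 0.2048 = 0.7952

0.7952


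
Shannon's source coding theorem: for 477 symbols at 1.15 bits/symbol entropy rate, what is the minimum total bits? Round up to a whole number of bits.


Minimum bits >= n * H = 477 * 1.15 = 548.55, rounded up to a whole number of bits = 549

549 bits


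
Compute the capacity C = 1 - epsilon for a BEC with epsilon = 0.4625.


C = 1 - epsilon = 1 - 0.4625 = 0.5375

0.5375 bits


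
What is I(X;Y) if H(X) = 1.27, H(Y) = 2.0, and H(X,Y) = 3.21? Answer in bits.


I(X;Y) = H(X) + H(Y) - H(X,Y) = 1.27 + 2.0 - 3.21 = 0.06

0.06 bits


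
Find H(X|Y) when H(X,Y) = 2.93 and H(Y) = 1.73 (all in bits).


H(X|Y) = H(X,Y) - H(Y) = 2.93 - 1.73 = 1.2

1.2 bits


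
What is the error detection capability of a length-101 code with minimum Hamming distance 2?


Detection capability = d_min - 1 = 2 - 1 = 1

1 errors


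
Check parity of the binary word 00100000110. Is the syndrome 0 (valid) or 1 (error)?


Syndrome = XOR of all bits = 0 XOR 0 XOR 1 XOR 0 XOR 0 XOR 0 XOR 0 XOR 0 XOR 1 XOR 1 XOR 0 = 1

1


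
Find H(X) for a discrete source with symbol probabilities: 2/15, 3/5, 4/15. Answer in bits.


H = -sum(p_i * log2(p_i)). Terms: -(2/15)*log2(2/15) = 0.387585; -(3/5)*log2(3/5) = 0.442179; -(4/15)*log2(4/15) = 0.508504. H = 0.387585 + 0.442179 + 0.508504 = 1.3383

1.3383 bits


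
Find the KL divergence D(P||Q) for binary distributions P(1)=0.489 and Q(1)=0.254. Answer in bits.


KL = p*log2(p/q) + (1-p)*log2((1-p)/(1-q)) = 0.489*log2(0.489/0.254) + 0.511*log2(0.511/0.746) = 0.1832

0.1832 bits


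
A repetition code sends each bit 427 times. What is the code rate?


Rate = k/n = 1/427

1/427


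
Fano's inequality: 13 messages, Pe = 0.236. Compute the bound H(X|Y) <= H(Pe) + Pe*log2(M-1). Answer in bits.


H(Pe) = -Pe*log2(Pe) - (1-Pe)*log2(1-Pe) = -0.236*log2(0.236) - 0.764*log2(0.764) = 0.491621 + 0.296704 = 0.7883. Pe*log2(M-1) = 0.236*log2(12) = 0.846051. Bound = H(Pe) + Pe*log2(M-1) = 0.491621 + 0.296704 + 0.846051 = 1.6344

1.6344 bits


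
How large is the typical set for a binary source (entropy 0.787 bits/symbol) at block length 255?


log2|A_typical| = nH = 255 * 0.787 = 200.685, so |A_typical| ~ 2^200.685 = 2.583e+60

2.583e+60


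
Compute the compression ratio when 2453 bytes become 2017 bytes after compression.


Ratio = original / compressed = 2453 / 2017 = 1.2162

1.2162


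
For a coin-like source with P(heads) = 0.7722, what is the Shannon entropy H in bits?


H = -p*log2(p) - (1-p)*log2(1-p). -0.7722*log2(0.7722) = 0.287995; -0.2278*log2(0.2278) = 0.486162. H = 0.287995 + 0.486162 = 0.7742

0.7742 bits


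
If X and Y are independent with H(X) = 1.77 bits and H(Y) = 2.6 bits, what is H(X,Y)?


For independent variables, H(X,Y) = H(X) + H(Y) = 1.77 + 2.6 = 4.37

4.37 bits


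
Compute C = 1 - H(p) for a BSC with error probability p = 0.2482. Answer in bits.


H(p) = -p*log2(p) - (1-p)*log2(1-p) = -0.2482*log2(0.2482) - 0.7518*log2(0.7518) = 0.498987 + 0.309425 = 0.8084. C = 1 - H(p) = 1 - 0.8084 = 0.1916

0.1916 bits


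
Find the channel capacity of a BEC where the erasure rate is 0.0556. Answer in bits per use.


C = 1 - epsilon = 1 - 0.0556 = 0.9444

0.9444 bits


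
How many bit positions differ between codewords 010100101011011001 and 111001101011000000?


Count differing positions: ^ . ^ ^ . ^ . . . . . . . ^ ^ . . ^ = 7 differences

7


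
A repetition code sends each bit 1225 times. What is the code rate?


Rate = k/n = 1/1225

1/1225


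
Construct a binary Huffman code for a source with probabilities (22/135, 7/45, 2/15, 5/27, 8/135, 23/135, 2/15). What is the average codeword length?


Huffman construction (repeatedly merge the two least-probable nodes; each merge adds 1 bit to every symbol beneath it): 8/135 + 2/15 = 26/135; 2/15 + 7/45 = 13/45; 22/135 + 23/135 = 1/3; 5/27 + 26/135 = 17/45; 13/45 + 1/3 = 28/45; 17/45 + 28/45 = 1. Resulting codeword lengths (in the order the probabilities were given): (3, 3, 3, 2, 3, 3, 3). L_avg = sum(p_i * l_i) = 22/135*3 + 7/45*3 + 2/15*3 + 5/27*2 + 8/135*3 + 23/135*3 + 2/15*3 = 76/27 = 2.8148

2.8148 bits


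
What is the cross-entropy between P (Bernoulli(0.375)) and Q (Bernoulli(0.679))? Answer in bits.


H(P,Q) = -p*log2(q) - (1-p)*log2(1-q). -0.375*log2(0.679) = 0.209444; -0.625*log2(0.321) = 1.024597. H(P,Q) = 0.209444 + 1.024597 = 1.234

1.234 bits


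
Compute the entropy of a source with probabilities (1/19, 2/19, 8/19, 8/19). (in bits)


H = -sum(p_i * log2(p_i)). Terms: -(1/19)*log2(1/19) = 0.223575; -(2/19)*log2(2/19) = 0.341887; -(8/19)*log2(8/19) = 0.525443; -(8/19)*log2(8/19) = 0.525443. H = 0.223575 + 0.341887 + 0.525443 + 0.525443 = 1.6163

1.6163 bits


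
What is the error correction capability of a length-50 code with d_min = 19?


Correction capability = floor((d-1)/2) = floor((19-1)/2) = 9

9 errors


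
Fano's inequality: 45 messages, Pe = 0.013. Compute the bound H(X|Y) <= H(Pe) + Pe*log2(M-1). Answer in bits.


H(Pe) = -Pe*log2(Pe) - (1-Pe)*log2(1-Pe) = -0.013*log2(0.013) - 0.987*log2(0.987) = 0.081449 + 0.018633 = 0.1001. Pe*log2(M-1) = 0.013*log2(44) = 0.070973. Bound = H(Pe) + Pe*log2(M-1) = 0.081449 + 0.018633 + 0.070973 = 0.1711

0.1711 bits


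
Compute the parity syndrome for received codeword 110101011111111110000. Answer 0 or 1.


Syndrome = XOR of all bits = 1 XOR 1 XOR 0 XOR 1 XOR 0 XOR 1 XOR 0 XOR 1 XOR 1 XOR 1 XOR 1 XOR 1 XOR 1 XOR 1 XOR 1 XOR 1 XOR 1 XOR 0 XOR 0 XOR 0 XOR 0 = 0

0


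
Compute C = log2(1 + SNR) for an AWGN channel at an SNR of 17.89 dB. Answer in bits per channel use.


SNR_linear = 10^(17.89/10) = 61.5177; C = log2(1 + SNR_linear) = log2(1 + 61.5177) = 5.9662

5.9662 bits/channel use


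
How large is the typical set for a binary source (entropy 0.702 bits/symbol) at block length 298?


log2|A_typical| = nH = 298 * 0.702 = 209.196, so |A_typical| ~ 2^209.196 = 9.425e+62

9.425e+62


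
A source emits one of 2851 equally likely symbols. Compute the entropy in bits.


H = log2(n) = log2(2851) = 11.4773

11.4773 bits


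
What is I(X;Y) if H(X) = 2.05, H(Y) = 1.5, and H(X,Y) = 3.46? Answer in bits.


I(X;Y) = H(X) + H(Y) - H(X,Y) = 2.05 + 1.5 - 3.46 = 0.09

0.09 bits


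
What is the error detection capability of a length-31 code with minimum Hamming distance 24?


Detection capability = d_min - 1 = 24 - 1 = 23

23 errors


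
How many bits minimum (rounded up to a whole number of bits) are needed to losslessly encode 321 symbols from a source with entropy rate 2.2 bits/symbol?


Minimum bits >= n * H = 321 * 2.2 = 706.2, rounded up to a whole number of bits = 707

707 bits


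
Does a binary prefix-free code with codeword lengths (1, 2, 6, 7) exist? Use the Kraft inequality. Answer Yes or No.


Kraft sum = sum(2^(-l_i)) = 0.7734, need <= 1. Result: satisfied (a binary prefix-free code with these lengths exists)

Yes


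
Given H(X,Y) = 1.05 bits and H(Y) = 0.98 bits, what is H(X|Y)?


H(X|Y) = H(X,Y) - H(Y) = 1.05 - 0.98 = 0.07

0.07 bits


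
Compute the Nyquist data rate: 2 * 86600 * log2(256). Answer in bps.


Rate = 2 * B * log2(M) = 2 * 86600 * 8.0 = 1385600.0

1385600.0 bps


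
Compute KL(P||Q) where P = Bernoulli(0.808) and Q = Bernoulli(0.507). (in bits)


KL = p*log2(p/q) + (1-p)*log2((1-p)/(1-q)) = 0.808*log2(0.808/0.507) + 0.192*log2(0.192/0.493) = 0.2821

0.2821 bits


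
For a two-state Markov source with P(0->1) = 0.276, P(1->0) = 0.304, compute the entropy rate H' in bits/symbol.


Stationary distribution: pi_0 = p10/(p01+p10) = 0.5241, pi_1 = 0.4759. Entropy rate H' = pi_0*H(p01) + pi_1*H(p10) = 0.5241*0.8499 + 0.4759*0.8861 = 0.8672

0.8672 bits/symbol


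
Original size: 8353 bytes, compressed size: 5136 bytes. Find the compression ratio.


Ratio = original / compressed = 8353 / 5136 = 1.6264

1.6264


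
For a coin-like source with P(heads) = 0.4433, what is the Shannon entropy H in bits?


H = -p*log2(p) - (1-p)*log2(1-p). -0.4433*log2(0.4433) = 0.520277; -0.5567*log2(0.5567) = 0.470427. H = 0.520277 + 0.470427 = 0.9907

0.9907 bits


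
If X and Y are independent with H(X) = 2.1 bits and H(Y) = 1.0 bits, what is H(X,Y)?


For independent variables, H(X,Y) = H(X) + H(Y) = 2.1 + 1.0 = 3.1

3.1 bits


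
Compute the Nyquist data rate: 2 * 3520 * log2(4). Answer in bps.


Rate = 2 * B * log2(M) = 2 * 3520 * 2.0 = 14080.0

14080.0 bps


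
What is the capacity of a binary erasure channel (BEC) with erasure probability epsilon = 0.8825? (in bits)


C = 1 - epsilon = 1 - 0.8825 = 0.1175

0.1175 bits


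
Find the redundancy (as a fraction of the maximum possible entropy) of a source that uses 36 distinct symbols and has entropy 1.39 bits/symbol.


H_max = log2(K) = log2(36) = 5.1699 bits/symbol. Redundancy = 1 - H/H_max = 1 - 1.39/5.1699 = 1 - 0.2689 = 0.7311

0.7311


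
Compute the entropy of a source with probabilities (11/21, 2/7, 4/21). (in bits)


H = -sum(p_i * log2(p_i)). Terms: -(11/21)*log2(11/21) = 0.488654; -(2/7)*log2(2/7) = 0.516387; -(4/21)*log2(4/21) = 0.455680. H = 0.488654 + 0.516387 + 0.455680 = 1.4607

1.4607 bits


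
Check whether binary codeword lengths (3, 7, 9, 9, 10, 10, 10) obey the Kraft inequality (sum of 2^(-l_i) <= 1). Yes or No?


Kraft sum = sum(2^(-l_i)) = 0.1396, need <= 1. Result: satisfied (a binary prefix-free code with these lengths exists)

Yes


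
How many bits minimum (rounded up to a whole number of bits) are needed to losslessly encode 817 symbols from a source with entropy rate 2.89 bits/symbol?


Minimum bits >= n * H = 817 * 2.89 = 2361.13, rounded up to a whole number of bits = 2362

2362 bits


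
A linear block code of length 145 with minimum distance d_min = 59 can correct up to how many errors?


Correction capability = floor((d-1)/2) = floor((59-1)/2) = 29

29 errors


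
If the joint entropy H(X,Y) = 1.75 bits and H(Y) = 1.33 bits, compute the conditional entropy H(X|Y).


H(X|Y) = H(X,Y) - H(Y) = 1.75 - 1.33 = 0.42

0.42 bits


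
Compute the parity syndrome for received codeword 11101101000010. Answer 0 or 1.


Syndrome = XOR of all bits = 1 XOR 1 XOR 1 XOR 0 XOR 1 XOR 1 XOR 0 XOR 1 XOR 0 XOR 0 XOR 0 XOR 0 XOR 1 XOR 0 = 1

1


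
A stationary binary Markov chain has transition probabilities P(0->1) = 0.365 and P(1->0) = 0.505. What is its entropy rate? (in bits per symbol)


Stationary distribution: pi_0 = p10/(p01+p10) = 0.5805, pi_1 = 0.4195. Entropy rate H' = pi_0*H(p01) + pi_1*H(p10) = 0.5805*0.9468 + 0.4195*0.9999 = 0.9691

0.9691 bits/symbol


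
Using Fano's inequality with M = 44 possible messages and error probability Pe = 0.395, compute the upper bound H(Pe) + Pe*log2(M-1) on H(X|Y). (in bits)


H(Pe) = -Pe*log2(Pe) - (1-Pe)*log2(1-Pe) = -0.395*log2(0.395) - 0.605*log2(0.605) = 0.529330 + 0.438621 = 0.968. Pe*log2(M-1) = 0.395*log2(43) = 2.143375. Bound = H(Pe) + Pe*log2(M-1) = 0.529330 + 0.438621 + 2.143375 = 3.1113

3.1113 bits


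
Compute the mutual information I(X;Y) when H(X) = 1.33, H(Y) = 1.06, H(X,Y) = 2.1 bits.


I(X;Y) = H(X) + H(Y) - H(X,Y) = 1.33 + 1.06 - 2.1 = 0.29

0.29 bits


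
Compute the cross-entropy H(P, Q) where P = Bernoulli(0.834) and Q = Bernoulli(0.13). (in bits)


H(P,Q) = -p*log2(q) - (1-p)*log2(1-q). -0.834*log2(0.13) = 2.454809; -0.166*log2(0.87) = 0.033352. H(P,Q) = 2.454809 + 0.033352 = 2.4882

2.4882 bits


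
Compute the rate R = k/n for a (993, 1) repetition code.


Rate = k/n = 1/993

1/993


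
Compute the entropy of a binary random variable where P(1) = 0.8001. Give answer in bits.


H = -p*log2(p) - (1-p)*log2(1-p). -0.8001*log2(0.8001) = 0.257430; -0.1999*log2(0.1999) = 0.464298. H = 0.257430 + 0.464298 = 0.7217

0.7217 bits


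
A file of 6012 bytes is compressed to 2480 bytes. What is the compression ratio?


Ratio = original / compressed = 6012 / 2480 = 2.4242

2.4242


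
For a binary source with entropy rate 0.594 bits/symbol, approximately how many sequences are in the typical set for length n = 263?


log2|A_typical| = nH = 263 * 0.594 = 156.222, so |A_typical| ~ 2^156.222 = 1.065e+47

1.065e+47


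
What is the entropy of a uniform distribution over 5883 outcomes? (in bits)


H = log2(n) = log2(5883) = 12.5223

12.5223 bits


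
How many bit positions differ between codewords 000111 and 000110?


Count differing positions: . . . . . ^ = 1 differences

1


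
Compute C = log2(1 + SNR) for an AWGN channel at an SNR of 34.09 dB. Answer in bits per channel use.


SNR_linear = 10^(34.09/10) = 2564.484; C = log2(1 + SNR_linear) = log2(1 + 2564.484) = 11.325

11.325 bits/channel use


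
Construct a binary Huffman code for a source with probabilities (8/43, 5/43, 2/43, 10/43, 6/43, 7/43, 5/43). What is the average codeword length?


Huffman construction (repeatedly merge the two least-probable nodes; each merge adds 1 bit to every symbol beneath it): 2/43 + 5/43 = 7/43; 5/43 + 6/43 = 11/43; 7/43 + 7/43 = 14/43; 8/43 + 10/43 = 18/43; 11/43 + 14/43 = 25/43; 18/43 + 25/43 = 1. Resulting codeword lengths (in the order the probabilities were given): (2, 4, 4, 2, 3, 3, 3). L_avg = sum(p_i * l_i) = 8/43*2 + 5/43*4 + 2/43*4 + 10/43*2 + 6/43*3 + 7/43*3 + 5/43*3 = 118/43 = 2.7442

2.7442 bits


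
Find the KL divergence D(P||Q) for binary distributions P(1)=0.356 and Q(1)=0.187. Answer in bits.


KL = p*log2(p/q) + (1-p)*log2((1-p)/(1-q)) = 0.356*log2(0.356/0.187) + 0.644*log2(0.644/0.813) = 0.1142

0.1142 bits


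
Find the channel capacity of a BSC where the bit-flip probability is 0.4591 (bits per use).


H(p) = -p*log2(p) - (1-p)*log2(1-p) = -0.4591*log2(0.4591) - 0.5409*log2(0.5409) = 0.515624 + 0.479544 = 0.9952. C = 1 - H(p) = 1 - 0.9952 = 0.0048

0.0048 bits


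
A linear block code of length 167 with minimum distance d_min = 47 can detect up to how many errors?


Detection capability = d_min - 1 = 47 - 1 = 46

46 errors


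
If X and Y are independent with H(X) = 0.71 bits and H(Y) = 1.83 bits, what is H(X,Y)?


For independent variables, H(X,Y) = H(X) + H(Y) = 0.71 + 1.83 = 2.54

2.54 bits


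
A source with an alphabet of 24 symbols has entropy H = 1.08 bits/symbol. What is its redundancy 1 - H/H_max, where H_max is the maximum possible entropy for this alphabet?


H_max = log2(K) = log2(24) = 4.585 bits/symbol. Redundancy = 1 - H/H_max = 1 - 1.08/4.585 = 1 - 0.2356 = 0.7644

0.7644


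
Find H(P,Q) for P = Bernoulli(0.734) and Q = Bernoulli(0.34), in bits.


H(P,Q) = -p*log2(q) - (1-p)*log2(1-q). -0.734*log2(0.34) = 1.142393; -0.266*log2(0.66) = 0.159457. H(P,Q) = 1.142393 + 0.159457 = 1.3018

1.3018 bits


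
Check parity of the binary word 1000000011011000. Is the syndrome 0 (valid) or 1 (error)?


Syndrome = XOR of all bits = 1 XOR 0 XOR 0 XOR 0 XOR 0 XOR 0 XOR 0 XOR 0 XOR 1 XOR 1 XOR 0 XOR 1 XOR 1 XOR 0 XOR 0 XOR 0 = 1

1


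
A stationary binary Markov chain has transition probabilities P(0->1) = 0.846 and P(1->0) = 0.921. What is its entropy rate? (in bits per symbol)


Stationary distribution: pi_0 = p10/(p01+p10) = 0.5212, pi_1 = 0.4788. Entropy rate H' = pi_0*H(p01) + pi_1*H(p10) = 0.5212*0.6198 + 0.4788*0.3986 = 0.5139

0.5139 bits/symbol


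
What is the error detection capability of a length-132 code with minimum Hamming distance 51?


Detection capability = d_min - 1 = 51 - 1 = 50

50 errors


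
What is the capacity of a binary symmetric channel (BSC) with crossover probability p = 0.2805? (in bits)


H(p) = -p*log2(p) - (1-p)*log2(1-p) = -0.2805*log2(0.2805) - 0.7195*log2(0.7195) = 0.514417 + 0.341715 = 0.8561. C = 1 - H(p) = 1 - 0.8561 = 0.1439

0.1439 bits


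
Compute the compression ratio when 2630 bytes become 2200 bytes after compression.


Ratio = original / compressed = 2630 / 2200 = 1.1955

1.1955


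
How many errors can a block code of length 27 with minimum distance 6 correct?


Correction capability = floor((d-1)/2) = floor((6-1)/2) = 2

2 errors


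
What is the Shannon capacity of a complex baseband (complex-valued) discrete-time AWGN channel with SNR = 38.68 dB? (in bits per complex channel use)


SNR_linear = 10^(38.68/10) = 7379.0423; C = log2(1 + SNR_linear) = log2(1 + 7379.0423) = 12.8494

12.8494 bits/channel use


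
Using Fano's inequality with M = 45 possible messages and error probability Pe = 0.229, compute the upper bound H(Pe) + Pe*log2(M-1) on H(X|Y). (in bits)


H(Pe) = -Pe*log2(Pe) - (1-Pe)*log2(1-Pe) = -0.229*log2(0.229) - 0.771*log2(0.771) = 0.486987 + 0.289277 = 0.7763. Pe*log2(M-1) = 0.229*log2(44) = 1.250210. Bound = H(Pe) + Pe*log2(M-1) = 0.486987 + 0.289277 + 1.250210 = 2.0265

2.0265 bits


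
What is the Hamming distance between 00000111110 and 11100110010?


Count differing positions: ^ ^ ^ . . . . ^ ^ . . = 5 differences

5


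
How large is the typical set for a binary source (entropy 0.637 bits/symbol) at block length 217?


log2|A_typical| = nH = 217 * 0.637 = 138.229, so |A_typical| ~ 2^138.229 = 4.084e+41

4.084e+41


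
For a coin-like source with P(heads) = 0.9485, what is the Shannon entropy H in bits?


H = -p*log2(p) - (1-p)*log2(1-p). -0.9485*log2(0.9485) = 0.072352; -0.0515*log2(0.0515) = 0.220383. H = 0.072352 + 0.220383 = 0.2927

0.2927 bits


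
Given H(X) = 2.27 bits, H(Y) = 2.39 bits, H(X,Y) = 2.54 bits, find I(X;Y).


I(X;Y) = H(X) + H(Y) - H(X,Y) = 2.27 + 2.39 - 2.54 = 2.12

2.12 bits


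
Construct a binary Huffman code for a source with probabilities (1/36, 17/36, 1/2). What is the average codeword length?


Huffman construction (repeatedly merge the two least-probable nodes; each merge adds 1 bit to every symbol beneath it): 1/36 + 17/36 = 1/2; 1/2 + 1/2 = 1. Resulting codeword lengths (in the order the probabilities were given): (2, 2, 1). L_avg = sum(p_i * l_i) = 1/36*2 + 17/36*2 + 1/2*1 = 3/2 = 1.5

1.5 bits


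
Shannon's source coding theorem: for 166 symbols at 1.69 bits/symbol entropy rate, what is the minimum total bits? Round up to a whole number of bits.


Minimum bits >= n * H = 166 * 1.69 = 280.54, rounded up to a whole number of bits = 281

281 bits


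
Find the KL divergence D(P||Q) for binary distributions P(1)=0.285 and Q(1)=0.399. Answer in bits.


KL = p*log2(p/q) + (1-p)*log2((1-p)/(1-q)) = 0.285*log2(0.285/0.399) + 0.715*log2(0.715/0.601) = 0.0408

0.0408 bits


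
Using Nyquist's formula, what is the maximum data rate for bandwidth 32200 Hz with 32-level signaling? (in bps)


Rate = 2 * B * log2(M) = 2 * 32200 * 5.0 = 322000.0

322000.0 bps


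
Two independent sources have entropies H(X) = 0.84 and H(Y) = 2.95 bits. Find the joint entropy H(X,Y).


For independent variables, H(X,Y) = H(X) + H(Y) = 0.84 + 2.95 = 3.79

3.79 bits


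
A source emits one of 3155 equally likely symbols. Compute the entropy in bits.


H = log2(n) = log2(3155) = 11.6234

11.6234 bits


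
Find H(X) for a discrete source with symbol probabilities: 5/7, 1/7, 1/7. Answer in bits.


H = -sum(p_i * log2(p_i)). Terms: -(5/7)*log2(5/7) = 0.346733; -(1/7)*log2(1/7) = 0.401051; -(1/7)*log2(1/7) = 0.401051. H = 0.346733 + 0.401051 + 0.401051 = 1.1488

1.1488 bits


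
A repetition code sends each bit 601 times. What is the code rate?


Rate = k/n = 1/601

1/601


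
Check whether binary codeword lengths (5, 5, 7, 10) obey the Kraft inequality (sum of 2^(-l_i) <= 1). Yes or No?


Kraft sum = sum(2^(-l_i)) = 0.0713, need <= 1. Result: satisfied (a binary prefix-free code with these lengths exists)

Yes


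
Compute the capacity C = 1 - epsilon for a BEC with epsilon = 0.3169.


C = 1 - epsilon = 1 - 0.3169 = 0.6831

0.6831 bits


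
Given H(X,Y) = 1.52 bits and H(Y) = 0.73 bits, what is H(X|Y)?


H(X|Y) = H(X,Y) - H(Y) = 1.52 - 0.73 = 0.79

0.79 bits


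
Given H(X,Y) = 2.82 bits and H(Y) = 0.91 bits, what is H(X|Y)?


H(X|Y) = H(X,Y) - H(Y) = 2.82 - 0.91 = 1.91

1.91 bits


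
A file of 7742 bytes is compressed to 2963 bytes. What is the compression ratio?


Ratio = original / compressed = 7742 / 2963 = 2.6129

2.6129


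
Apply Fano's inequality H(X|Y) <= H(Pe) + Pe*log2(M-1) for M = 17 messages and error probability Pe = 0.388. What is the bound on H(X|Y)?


H(Pe) = -Pe*log2(Pe) - (1-Pe)*log2(1-Pe) = -0.388*log2(0.388) - 0.612*log2(0.612) = 0.529958 + 0.433539 = 0.9635. Pe*log2(M-1) = 0.388*log2(16) = 1.552000. Bound = H(Pe) + Pe*log2(M-1) = 0.529958 + 0.433539 + 1.552000 = 2.5155

2.5155 bits


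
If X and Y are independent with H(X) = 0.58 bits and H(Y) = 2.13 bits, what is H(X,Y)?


For independent variables, H(X,Y) = H(X) + H(Y) = 0.58 + 2.13 = 2.71

2.71 bits


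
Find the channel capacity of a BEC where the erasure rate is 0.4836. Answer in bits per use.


C = 1 - epsilon = 1 - 0.4836 = 0.5164

0.5164 bits


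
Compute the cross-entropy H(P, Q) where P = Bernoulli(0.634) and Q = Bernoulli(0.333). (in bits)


H(P,Q) = -p*log2(q) - (1-p)*log2(1-q). -0.634*log2(0.333) = 1.005781; -0.366*log2(0.667) = 0.213832. H(P,Q) = 1.005781 + 0.213832 = 1.2196

1.2196 bits


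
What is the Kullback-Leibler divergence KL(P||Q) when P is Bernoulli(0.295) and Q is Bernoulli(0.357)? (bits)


KL = p*log2(p/q) + (1-p)*log2((1-p)/(1-q)) = 0.295*log2(0.295/0.357) + 0.705*log2(0.705/0.643) = 0.0124

0.0124 bits


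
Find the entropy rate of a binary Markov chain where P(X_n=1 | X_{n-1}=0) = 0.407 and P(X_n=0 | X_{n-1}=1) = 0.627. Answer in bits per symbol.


Stationary distribution: pi_0 = p10/(p01+p10) = 0.6064, pi_1 = 0.3936. Entropy rate H' = pi_0*H(p01) + pi_1*H(p10) = 0.6064*0.9749 + 0.3936*0.9529 = 0.9663

0.9663 bits/symbol


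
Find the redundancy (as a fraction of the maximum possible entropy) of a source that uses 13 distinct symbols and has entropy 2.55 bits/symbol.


H_max = log2(K) = log2(13) = 3.7004 bits/symbol. Redundancy = 1 - H/H_max = 1 - 2.55/3.7004 = 1 - 0.6891 = 0.3109

0.3109


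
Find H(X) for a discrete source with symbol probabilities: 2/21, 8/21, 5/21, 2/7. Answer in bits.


H = -sum(p_i * log2(p_i)). Terms: -(2/21)*log2(2/21) = 0.323078; -(8/21)*log2(8/21) = 0.530407; -(5/21)*log2(5/21) = 0.492950; -(2/7)*log2(2/7) = 0.516387. H = 0.323078 + 0.530407 + 0.492950 + 0.516387 = 1.8628

1.8628 bits


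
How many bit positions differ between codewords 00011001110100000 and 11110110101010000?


Count differing positions: ^ ^ ^ . ^ ^ ^ ^ . ^ ^ ^ ^ . . . . = 11 differences

11


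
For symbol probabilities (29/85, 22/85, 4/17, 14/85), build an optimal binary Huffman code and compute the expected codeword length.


Huffman construction (repeatedly merge the two least-probable nodes; each merge adds 1 bit to every symbol beneath it): 14/85 + 4/17 = 2/5; 22/85 + 29/85 = 3/5; 2/5 + 3/5 = 1. Resulting codeword lengths (in the order the probabilities were given): (2, 2, 2, 2). L_avg = sum(p_i * l_i) = 29/85*2 + 22/85*2 + 4/17*2 + 14/85*2 = 2

2.0 bits


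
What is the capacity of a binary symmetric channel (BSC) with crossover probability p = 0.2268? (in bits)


H(p) = -p*log2(p) - (1-p)*log2(1-p) = -0.2268*log2(0.2268) - 0.7732*log2(0.7732) = 0.485467 + 0.286924 = 0.7724. C = 1 - H(p) = 1 - 0.7724 = 0.2276

0.2276 bits


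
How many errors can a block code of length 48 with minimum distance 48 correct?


Correction capability = floor((d-1)/2) = floor((48-1)/2) = 23

23 errors


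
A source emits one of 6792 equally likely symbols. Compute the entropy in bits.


H = log2(n) = log2(6792) = 12.7296

12.7296 bits


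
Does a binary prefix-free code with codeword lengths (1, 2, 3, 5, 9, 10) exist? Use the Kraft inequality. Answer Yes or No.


Kraft sum = sum(2^(-l_i)) = 0.9092, need <= 1. Result: satisfied (a binary prefix-free code with these lengths exists)

Yes


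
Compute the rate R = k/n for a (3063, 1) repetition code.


Rate = k/n = 1/3063

1/3063


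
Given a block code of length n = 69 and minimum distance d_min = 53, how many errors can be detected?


Detection capability = d_min - 1 = 53 - 1 = 52

52 errors


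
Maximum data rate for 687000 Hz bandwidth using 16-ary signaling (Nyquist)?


Rate = 2 * B * log2(M) = 2 * 687000 * 4.0 = 5496000.0

5496000.0 bps


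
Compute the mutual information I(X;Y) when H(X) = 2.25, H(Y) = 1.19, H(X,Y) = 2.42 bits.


I(X;Y) = H(X) + H(Y) - H(X,Y) = 2.25 + 1.19 - 2.42 = 1.02

1.02 bits


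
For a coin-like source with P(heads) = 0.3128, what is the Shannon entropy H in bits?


H = -p*log2(p) - (1-p)*log2(1-p). -0.3128*log2(0.3128) = 0.524468; -0.6872*log2(0.6872) = 0.371911. H = 0.524468 + 0.371911 = 0.8964

0.8964 bits


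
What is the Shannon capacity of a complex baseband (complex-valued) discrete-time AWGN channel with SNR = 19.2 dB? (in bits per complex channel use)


SNR_linear = 10^(19.2/10) = 83.1764; C = log2(1 + SNR_linear) = log2(1 + 83.1764) = 6.3953

6.3953 bits/channel use


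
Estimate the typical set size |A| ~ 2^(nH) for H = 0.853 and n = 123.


log2|A_typical| = nH = 123 * 0.853 = 104.919, so |A_typical| ~ 2^104.919 = 3.835e+31

3.835e+31


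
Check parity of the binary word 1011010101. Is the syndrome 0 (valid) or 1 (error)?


Syndrome = XOR of all bits = 1 XOR 0 XOR 1 XOR 1 XOR 0 XOR 1 XOR 0 XOR 1 XOR 0 XOR 1 = 0

0


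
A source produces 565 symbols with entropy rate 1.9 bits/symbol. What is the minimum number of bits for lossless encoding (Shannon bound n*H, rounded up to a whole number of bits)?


Minimum bits >= n * H = 565 * 1.9 = 1073.5, rounded up to a whole number of bits = 1074

1074 bits


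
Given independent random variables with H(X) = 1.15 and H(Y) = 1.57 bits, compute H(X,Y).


For independent variables, H(X,Y) = H(X) + H(Y) = 1.15 + 1.57 = 2.72

2.72 bits


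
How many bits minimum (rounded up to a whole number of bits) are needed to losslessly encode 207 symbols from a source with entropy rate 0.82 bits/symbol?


Minimum bits >= n * H = 207 * 0.82 = 169.74, rounded up to a whole number of bits = 170

170 bits


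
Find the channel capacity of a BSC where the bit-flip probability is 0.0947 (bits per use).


H(p) = -p*log2(p) - (1-p)*log2(1-p) = -0.0947*log2(0.0947) - 0.9053*log2(0.9053) = 0.322027 + 0.129940 = 0.452. C = 1 - H(p) = 1 - 0.452 = 0.548

0.548 bits


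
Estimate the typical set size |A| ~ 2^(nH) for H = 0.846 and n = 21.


log2|A_typical| = nH = 21 * 0.846 = 17.766, so |A_typical| ~ 2^17.766 = 2.229e+05

2.229e+05


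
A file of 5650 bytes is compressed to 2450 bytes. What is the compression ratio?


Ratio = original / compressed = 5650 / 2450 = 2.3061

2.3061


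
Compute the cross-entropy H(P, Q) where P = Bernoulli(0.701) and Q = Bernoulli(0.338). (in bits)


H(P,Q) = -p*log2(q) - (1-p)*log2(1-q). -0.701*log2(0.338) = 1.096998; -0.299*log2(0.662) = 0.177934. H(P,Q) = 1.096998 + 0.177934 = 1.2749

1.2749 bits


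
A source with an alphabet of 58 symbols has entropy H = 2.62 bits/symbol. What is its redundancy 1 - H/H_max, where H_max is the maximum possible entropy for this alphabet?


H_max = log2(K) = log2(58) = 5.858 bits/symbol. Redundancy = 1 - H/H_max = 1 - 2.62/5.858 = 1 - 0.4473 = 0.5527

0.5527


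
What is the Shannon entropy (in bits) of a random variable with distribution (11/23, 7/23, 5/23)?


H = -sum(p_i * log2(p_i)). Terms: -(11/23)*log2(11/23) = 0.508932; -(7/23)*log2(7/23) = 0.522324; -(5/23)*log2(5/23) = 0.478616. H = 0.508932 + 0.522324 + 0.478616 = 1.5099

1.5099 bits


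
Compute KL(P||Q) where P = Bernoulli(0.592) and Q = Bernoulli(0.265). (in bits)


KL = p*log2(p/q) + (1-p)*log2((1-p)/(1-q)) = 0.592*log2(0.592/0.265) + 0.408*log2(0.408/0.735) = 0.34

0.34 bits


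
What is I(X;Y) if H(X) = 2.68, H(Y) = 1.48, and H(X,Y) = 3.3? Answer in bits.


I(X;Y) = H(X) + H(Y) - H(X,Y) = 2.68 + 1.48 - 3.3 = 0.86

0.86 bits


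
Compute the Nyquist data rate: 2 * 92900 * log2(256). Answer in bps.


Rate = 2 * B * log2(M) = 2 * 92900 * 8.0 = 1486400.0

1486400.0 bps


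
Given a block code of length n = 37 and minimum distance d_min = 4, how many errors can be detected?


Detection capability = d_min - 1 = 4 - 1 = 3

3 errors


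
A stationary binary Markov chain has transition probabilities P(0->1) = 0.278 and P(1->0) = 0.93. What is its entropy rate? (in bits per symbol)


Stationary distribution: pi_0 = p10/(p01+p10) = 0.7699, pi_1 = 0.2301. Entropy rate H' = pi_0*H(p01) + pi_1*H(p10) = 0.7699*0.8527 + 0.2301*0.3659 = 0.7407

0.7407 bits/symbol


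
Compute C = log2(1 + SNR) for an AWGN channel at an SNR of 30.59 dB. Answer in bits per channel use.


SNR_linear = 10^(30.59/10) = 1145.5129; C = log2(1 + SNR_linear) = log2(1 + 1145.5129) = 10.163

10.163 bits/channel use


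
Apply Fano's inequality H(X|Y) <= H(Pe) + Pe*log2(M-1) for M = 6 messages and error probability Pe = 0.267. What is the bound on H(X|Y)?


H(Pe) = -Pe*log2(Pe) - (1-Pe)*log2(1-Pe) = -0.267*log2(0.267) - 0.733*log2(0.733) = 0.508659 + 0.328468 = 0.8371. Pe*log2(M-1) = 0.267*log2(5) = 0.619955. Bound = H(Pe) + Pe*log2(M-1) = 0.508659 + 0.328468 + 0.619955 = 1.4571

1.4571 bits


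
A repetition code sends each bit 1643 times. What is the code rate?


Rate = k/n = 1/1643

1/1643


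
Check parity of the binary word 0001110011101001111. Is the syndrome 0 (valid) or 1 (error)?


Syndrome = XOR of all bits = 0 XOR 0 XOR 0 XOR 1 XOR 1 XOR 1 XOR 0 XOR 0 XOR 1 XOR 1 XOR 1 XOR 0 XOR 1 XOR 0 XOR 0 XOR 1 XOR 1 XOR 1 XOR 1 = 1

1


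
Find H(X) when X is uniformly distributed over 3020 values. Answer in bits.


H = log2(n) = log2(3020) = 11.5603

11.5603 bits


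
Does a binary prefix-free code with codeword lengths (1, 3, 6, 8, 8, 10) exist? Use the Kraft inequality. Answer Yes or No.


Kraft sum = sum(2^(-l_i)) = 0.6494, need <= 1. Result: satisfied (a binary prefix-free code with these lengths exists)

Yes


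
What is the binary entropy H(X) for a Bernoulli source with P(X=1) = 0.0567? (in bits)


H = -p*log2(p) - (1-p)*log2(1-p). -0.0567*log2(0.0567) = 0.234767; -0.9433*log2(0.9433) = 0.079437. H = 0.234767 + 0.079437 = 0.3142

0.3142 bits


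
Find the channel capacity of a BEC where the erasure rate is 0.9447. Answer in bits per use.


C = 1 - epsilon = 1 - 0.9447 = 0.0553

0.0553 bits


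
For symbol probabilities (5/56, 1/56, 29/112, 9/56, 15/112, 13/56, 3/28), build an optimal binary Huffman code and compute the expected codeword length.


Huffman construction (repeatedly merge the two least-probable nodes; each merge adds 1 bit to every symbol beneath it): 1/56 + 5/56 = 3/28; 3/28 + 3/28 = 3/14; 15/112 + 9/56 = 33/112; 3/14 + 13/56 = 25/56; 29/112 + 33/112 = 31/56; 25/56 + 31/56 = 1. Resulting codeword lengths (in the order the probabilities were given): (4, 4, 2, 3, 3, 2, 3). L_avg = sum(p_i * l_i) = 5/56*4 + 1/56*4 + 29/112*2 + 9/56*3 + 15/112*3 + 13/56*2 + 3/28*3 = 293/112 = 2.6161

2.6161 bits
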